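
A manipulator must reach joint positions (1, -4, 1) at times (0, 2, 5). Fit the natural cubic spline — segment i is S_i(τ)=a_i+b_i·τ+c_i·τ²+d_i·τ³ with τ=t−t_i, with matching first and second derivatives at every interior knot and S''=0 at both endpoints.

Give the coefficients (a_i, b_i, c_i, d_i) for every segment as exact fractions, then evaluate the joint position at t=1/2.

  seg 0: a=1 b=-10/3 c=0 d=5/24
  seg 1: a=-4 b=-5/6 c=5/4 d=-5/36
S(1/2) = -41/64

Δ: Δ0=-5/2, Δ1=5/3
row 1: diag=10, rhs=25; c'=3/10, d'=5/2
back: M1=5/2
M: M0=0, M1=5/2, M2=0
seg 0: a=1, c=M0/2=0, d=(M1−M0)/(6·2)=5/24, b=Δ0−h0·(2M0+M1)/6=-10/3
seg 1: a=-4, c=M1/2=5/4, d=(M2−M1)/(6·3)=-5/36, b=Δ1−h1·(2M1+M2)/6=-5/6
t_q=1/2 → seg 0, τ=1/2; S=1+-10/3·τ+0·τ²+5/24·τ³=-41/64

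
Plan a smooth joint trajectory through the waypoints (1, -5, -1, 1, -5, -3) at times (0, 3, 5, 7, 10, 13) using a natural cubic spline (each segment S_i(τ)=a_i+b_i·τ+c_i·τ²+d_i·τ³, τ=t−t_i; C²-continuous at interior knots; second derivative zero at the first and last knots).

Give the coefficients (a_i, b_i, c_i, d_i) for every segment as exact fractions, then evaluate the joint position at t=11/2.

  seg 0: a=1 b=-335/102 c=0 d=131/918
  seg 1: a=-5 b=29/51 c=131/102 d=-29/102
  seg 2: a=-1 b=39/17 c=-43/102 d=-23/204
  seg 3: a=1 b=-38/51 c=-56/51 d=104/459
  seg 4: a=-5 b=-62/51 c=16/17 d=-16/153
S(11/2) = 15/544

Δ: Δ0=-2, Δ1=2, Δ2=1, Δ3=-2, Δ4=2/3
row 1: diag=10, rhs=24; c'=1/5, d'=12/5
row 2: denom=8−2·1/5=38/5; d'=(-6−2·12/5)/(38/5)=-27/19
row 3: denom=10−2·5/19=180/19; d'=(-18−2·-27/19)/(180/19)=-8/5
row 4: denom=12−3·19/60=221/20; d'=(16−3·-8/5)/(221/20)=32/17
back: M4=32/17
back: M3=-8/5−19/60·32/17=-112/51
back: M2=-27/19−5/19·-112/51=-43/51
back: M1=12/5−1/5·-43/51=131/51
M: M0=0, M1=131/51, M2=-43/51, M3=-112/51, M4=32/17, M5=0
seg 0: a=1, c=M0/2=0, d=(M1−M0)/(6·3)=131/918, b=Δ0−h0·(2M0+M1)/6=-335/102
seg 1: a=-5, c=M1/2=131/102, d=(M2−M1)/(6·2)=-29/102, b=Δ1−h1·(2M1+M2)/6=29/51
seg 2: a=-1, c=M2/2=-43/102, d=(M3−M2)/(6·2)=-23/204, b=Δ2−h2·(2M2+M3)/6=39/17
seg 3: a=1, c=M3/2=-56/51, d=(M4−M3)/(6·3)=104/459, b=Δ3−h3·(2M3+M4)/6=-38/51
seg 4: a=-5, c=M4/2=16/17, d=(M5−M4)/(6·3)=-16/153, b=Δ4−h4·(2M4+M5)/6=-62/51
t_q=11/2 → seg 2, τ=1/2; S=-1+39/17·τ+-43/102·τ²+-23/204·τ³=15/544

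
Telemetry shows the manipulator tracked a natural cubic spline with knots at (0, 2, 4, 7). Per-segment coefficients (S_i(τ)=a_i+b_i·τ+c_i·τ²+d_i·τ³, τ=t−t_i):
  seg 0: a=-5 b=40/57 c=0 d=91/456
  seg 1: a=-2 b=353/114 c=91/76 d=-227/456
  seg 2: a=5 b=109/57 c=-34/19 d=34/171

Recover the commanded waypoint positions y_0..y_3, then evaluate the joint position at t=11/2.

y_0=-5 y_1=-2 y_2=5 y_3=0
S(11/2) = 343/76

y_0 = S_0(0) = a_0 = -5
y_1 = S_1(0) = a_1 = -2
y_2 = S_2(0) = a_2 = 5
y_3 = S_2(3) = 0
t_q=11/2 is in segment 2 (τ=3/2); S_2(τ)=343/76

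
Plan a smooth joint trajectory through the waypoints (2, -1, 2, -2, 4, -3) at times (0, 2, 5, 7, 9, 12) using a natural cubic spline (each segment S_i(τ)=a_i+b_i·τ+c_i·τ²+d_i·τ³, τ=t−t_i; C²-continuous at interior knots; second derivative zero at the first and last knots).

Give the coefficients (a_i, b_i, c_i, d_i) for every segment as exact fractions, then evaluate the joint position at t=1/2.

  seg 0: a=2 b=-7735/3258 c=0 d=356/1629
  seg 1: a=-1 b=809/3258 c=712/543 d=-10367/29322
  seg 2: a=2 b=-2330/1629 c=-6095/3258 d=5167/6516
  seg 3: a=-2 b=109/181 c=4703/1629 d=-1375/1629
  seg 4: a=4 b=3293/1629 c=-3547/1629 d=3547/14661
S(1/2) = 1825/2172

Δ: Δ0=-3/2, Δ1=1, Δ2=-2, Δ3=3, Δ4=-7/3
row 1: diag=10, rhs=15; c'=3/10, d'=3/2
row 2: denom=10−3·3/10=91/10; d'=(-18−3·3/2)/(91/10)=-225/91
row 3: denom=8−2·20/91=688/91; d'=(30−2·-225/91)/(688/91)=795/172
row 4: denom=10−2·91/344=1629/172; d'=(-32−2·795/172)/(1629/172)=-7094/1629
back: M4=-7094/1629
back: M3=795/172−91/344·-7094/1629=9406/1629
back: M2=-225/91−20/91·9406/1629=-6095/1629
back: M1=3/2−3/10·-6095/1629=1424/543
M: M0=0, M1=1424/543, M2=-6095/1629, M3=9406/1629, M4=-7094/1629, M5=0
seg 0: a=2, c=M0/2=0, d=(M1−M0)/(6·2)=356/1629, b=Δ0−h0·(2M0+M1)/6=-7735/3258
seg 1: a=-1, c=M1/2=712/543, d=(M2−M1)/(6·3)=-10367/29322, b=Δ1−h1·(2M1+M2)/6=809/3258
seg 2: a=2, c=M2/2=-6095/3258, d=(M3−M2)/(6·2)=5167/6516, b=Δ2−h2·(2M2+M3)/6=-2330/1629
seg 3: a=-2, c=M3/2=4703/1629, d=(M4−M3)/(6·2)=-1375/1629, b=Δ3−h3·(2M3+M4)/6=109/181
seg 4: a=4, c=M4/2=-3547/1629, d=(M5−M4)/(6·3)=3547/14661, b=Δ4−h4·(2M4+M5)/6=3293/1629
t_q=1/2 → seg 0, τ=1/2; S=2+-7735/3258·τ+0·τ²+356/1629·τ³=1825/2172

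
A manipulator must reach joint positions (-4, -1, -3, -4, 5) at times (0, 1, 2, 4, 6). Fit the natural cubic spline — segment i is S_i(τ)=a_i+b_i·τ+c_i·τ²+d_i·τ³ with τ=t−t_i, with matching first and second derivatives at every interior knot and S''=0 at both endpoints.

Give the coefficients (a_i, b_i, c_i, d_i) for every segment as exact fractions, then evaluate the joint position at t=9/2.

  seg 0: a=-4 b=121/28 c=0 d=-37/28
  seg 1: a=-1 b=5/14 c=-111/28 d=45/28
  seg 2: a=-3 b=-11/4 c=6/7 d=15/112
  seg 3: a=-4 b=16/7 c=93/56 d=-31/112
S(9/2) = -317/128

Δ: Δ0=3, Δ1=-2, Δ2=-1/2, Δ3=9/2
row 1: diag=4, rhs=-30; c'=1/4, d'=-15/2
row 2: denom=6−1·1/4=23/4; d'=(9−1·-15/2)/(23/4)=66/23
row 3: denom=8−2·8/23=168/23; d'=(30−2·66/23)/(168/23)=93/28
back: M3=93/28
back: M2=66/23−8/23·93/28=12/7
back: M1=-15/2−1/4·12/7=-111/14
M: M0=0, M1=-111/14, M2=12/7, M3=93/28, M4=0
seg 0: a=-4, c=M0/2=0, d=(M1−M0)/(6·1)=-37/28, b=Δ0−h0·(2M0+M1)/6=121/28
seg 1: a=-1, c=M1/2=-111/28, d=(M2−M1)/(6·1)=45/28, b=Δ1−h1·(2M1+M2)/6=5/14
seg 2: a=-3, c=M2/2=6/7, d=(M3−M2)/(6·2)=15/112, b=Δ2−h2·(2M2+M3)/6=-11/4
seg 3: a=-4, c=M3/2=93/56, d=(M4−M3)/(6·2)=-31/112, b=Δ3−h3·(2M3+M4)/6=16/7
t_q=9/2 → seg 3, τ=1/2; S=-4+16/7·τ+93/56·τ²+-31/112·τ³=-317/128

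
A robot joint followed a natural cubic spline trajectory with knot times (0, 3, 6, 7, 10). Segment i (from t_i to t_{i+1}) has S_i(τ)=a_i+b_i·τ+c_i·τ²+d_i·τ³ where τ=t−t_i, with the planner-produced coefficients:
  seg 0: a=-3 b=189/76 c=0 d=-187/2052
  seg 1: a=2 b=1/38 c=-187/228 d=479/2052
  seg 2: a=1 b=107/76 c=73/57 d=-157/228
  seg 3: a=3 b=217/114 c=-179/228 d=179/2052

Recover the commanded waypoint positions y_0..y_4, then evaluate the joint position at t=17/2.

y_0=-3 y_1=2 y_2=1 y_3=3 y_4=4
S(17/2) = 2665/608

y_0 = S_0(0) = a_0 = -3
y_1 = S_1(0) = a_1 = 2
y_2 = S_2(0) = a_2 = 1
y_3 = S_3(0) = a_3 = 3
y_4 = S_3(3) = 4
t_q=17/2 is in segment 3 (τ=3/2); S_3(τ)=2665/608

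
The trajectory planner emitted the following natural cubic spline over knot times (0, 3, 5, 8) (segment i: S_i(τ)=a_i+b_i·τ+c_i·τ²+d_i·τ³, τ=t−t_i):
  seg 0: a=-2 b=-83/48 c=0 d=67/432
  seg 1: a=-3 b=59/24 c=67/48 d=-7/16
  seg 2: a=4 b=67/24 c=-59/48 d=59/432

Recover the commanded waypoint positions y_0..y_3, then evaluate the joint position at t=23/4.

y_0 = S_0(0) = a_0 = -2
y_1 = S_1(0) = a_1 = -3
y_2 = S_2(0) = a_2 = 4
y_3 = S_2(3) = 5
t_q=23/4 is in segment 2 (τ=3/4); S_2(τ)=5591/1024

y_0=-2 y_1=-3 y_2=4 y_3=5
S(23/4) = 5591/1024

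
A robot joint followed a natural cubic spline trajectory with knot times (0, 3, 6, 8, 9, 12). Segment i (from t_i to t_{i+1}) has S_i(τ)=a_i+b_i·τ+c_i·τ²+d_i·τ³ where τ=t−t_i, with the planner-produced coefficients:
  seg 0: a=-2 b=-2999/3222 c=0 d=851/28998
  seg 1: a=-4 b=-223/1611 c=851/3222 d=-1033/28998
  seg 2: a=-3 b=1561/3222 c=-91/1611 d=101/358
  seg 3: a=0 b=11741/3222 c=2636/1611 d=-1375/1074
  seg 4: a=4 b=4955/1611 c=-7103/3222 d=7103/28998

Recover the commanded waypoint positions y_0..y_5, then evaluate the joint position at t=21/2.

y_0 = S_0(0) = a_0 = -2
y_1 = S_1(0) = a_1 = -4
y_2 = S_2(0) = a_2 = -3
y_3 = S_3(0) = a_3 = 0
y_4 = S_4(0) = a_4 = 4
y_5 = S_4(3) = 0
t_q=21/2 is in segment 4 (τ=3/2); S_4(τ)=12831/2864

y_0=-2 y_1=-4 y_2=-3 y_3=0 y_4=4 y_5=0
S(21/2) = 12831/2864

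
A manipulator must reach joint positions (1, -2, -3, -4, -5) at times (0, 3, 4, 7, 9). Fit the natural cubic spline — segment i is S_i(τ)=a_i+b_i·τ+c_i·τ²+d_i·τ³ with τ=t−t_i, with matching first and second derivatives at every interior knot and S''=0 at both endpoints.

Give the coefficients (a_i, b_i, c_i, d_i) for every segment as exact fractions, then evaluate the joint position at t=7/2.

Δ: Δ0=-1, Δ1=-1, Δ2=-1/3, Δ3=-1/2
row 1: diag=8, rhs=0; c'=1/8, d'=0
row 2: denom=8−1·1/8=63/8; d'=(4−1·0)/(63/8)=32/63
row 3: denom=10−3·8/21=62/7; d'=(-1−3·32/63)/(62/7)=-53/186
back: M3=-53/186
back: M2=32/63−8/21·-53/186=172/279
back: M1=0−1/8·172/279=-43/558
M: M0=0, M1=-43/558, M2=172/279, M3=-53/186, M4=0
seg 0: a=1, c=M0/2=0, d=(M1−M0)/(6·3)=-43/10044, b=Δ0−h0·(2M0+M1)/6=-1073/1116
seg 1: a=-2, c=M1/2=-43/1116, d=(M2−M1)/(6·1)=43/372, b=Δ1−h1·(2M1+M2)/6=-601/558
seg 2: a=-3, c=M2/2=86/279, d=(M3−M2)/(6·3)=-503/10044, b=Δ2−h2·(2M2+M3)/6=-901/1116
seg 3: a=-4, c=M3/2=-53/372, d=(M4−M3)/(6·2)=53/2232, b=Δ3−h3·(2M3+M4)/6=-173/558
t_q=7/2 → seg 1, τ=1/2; S=-2+-601/558·τ+-43/1116·τ²+43/372·τ³=-22621/8928

  seg 0: a=1 b=-1073/1116 c=0 d=-43/10044
  seg 1: a=-2 b=-601/558 c=-43/1116 d=43/372
  seg 2: a=-3 b=-901/1116 c=86/279 d=-503/10044
  seg 3: a=-4 b=-173/558 c=-53/372 d=53/2232
S(7/2) = -22621/8928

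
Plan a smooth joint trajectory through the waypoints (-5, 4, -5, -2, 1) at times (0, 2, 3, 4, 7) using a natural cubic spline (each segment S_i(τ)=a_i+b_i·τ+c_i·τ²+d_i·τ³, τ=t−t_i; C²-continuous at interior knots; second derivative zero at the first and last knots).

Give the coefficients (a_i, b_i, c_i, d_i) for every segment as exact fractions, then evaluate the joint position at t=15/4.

Δ: Δ0=9/2, Δ1=-9, Δ2=3, Δ3=1
row 1: diag=6, rhs=-81; c'=1/6, d'=-27/2
row 2: denom=4−1·1/6=23/6; d'=(72−1·-27/2)/(23/6)=513/23
row 3: denom=8−1·6/23=178/23; d'=(-12−1·513/23)/(178/23)=-789/178
back: M3=-789/178
back: M2=513/23−6/23·-789/178=2088/89
back: M1=-27/2−1/6·2088/89=-3099/178
M: M0=0, M1=-3099/178, M2=2088/89, M3=-789/178, M4=0
seg 0: a=-5, c=M0/2=0, d=(M1−M0)/(6·2)=-1033/712, b=Δ0−h0·(2M0+M1)/6=917/89
seg 1: a=4, c=M1/2=-3099/356, d=(M2−M1)/(6·1)=2425/356, b=Δ1−h1·(2M1+M2)/6=-1265/178
seg 2: a=-5, c=M2/2=1044/89, d=(M3−M2)/(6·1)=-1655/356, b=Δ2−h2·(2M2+M3)/6=-1453/356
seg 3: a=-2, c=M3/2=-789/356, d=(M4−M3)/(6·3)=263/1068, b=Δ3−h3·(2M3+M4)/6=967/178
t_q=15/4 → seg 2, τ=3/4; S=-5+-1453/356·τ+1044/89·τ²+-1655/356·τ³=-78013/22784

  seg 0: a=-5 b=917/89 c=0 d=-1033/712
  seg 1: a=4 b=-1265/178 c=-3099/356 d=2425/356
  seg 2: a=-5 b=-1453/356 c=1044/89 d=-1655/356
  seg 3: a=-2 b=967/178 c=-789/356 d=263/1068
S(15/4) = -78013/22784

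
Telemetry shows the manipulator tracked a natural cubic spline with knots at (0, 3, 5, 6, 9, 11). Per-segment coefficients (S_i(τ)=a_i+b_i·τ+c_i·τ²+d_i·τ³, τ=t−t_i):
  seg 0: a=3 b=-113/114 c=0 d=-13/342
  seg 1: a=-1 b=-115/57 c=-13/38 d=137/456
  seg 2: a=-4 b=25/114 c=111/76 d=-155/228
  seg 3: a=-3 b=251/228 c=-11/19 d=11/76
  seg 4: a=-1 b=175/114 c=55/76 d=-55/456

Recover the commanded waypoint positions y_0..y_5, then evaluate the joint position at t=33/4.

y_0=3 y_1=-1 y_2=-4 y_3=-3 y_4=-1 y_5=4
S(33/4) = -8781/4864

y_0 = S_0(0) = a_0 = 3
y_1 = S_1(0) = a_1 = -1
y_2 = S_2(0) = a_2 = -4
y_3 = S_3(0) = a_3 = -3
y_4 = S_4(0) = a_4 = -1
y_5 = S_4(2) = 4
t_q=33/4 is in segment 3 (τ=9/4); S_3(τ)=-8781/4864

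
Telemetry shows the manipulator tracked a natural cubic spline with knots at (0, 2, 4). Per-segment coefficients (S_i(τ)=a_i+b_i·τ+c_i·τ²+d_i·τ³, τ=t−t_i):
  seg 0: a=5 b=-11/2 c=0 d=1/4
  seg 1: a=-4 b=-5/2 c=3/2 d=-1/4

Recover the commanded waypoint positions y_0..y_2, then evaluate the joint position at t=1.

y_0 = S_0(0) = a_0 = 5
y_1 = S_1(0) = a_1 = -4
y_2 = S_1(2) = -5
t_q=1 is in segment 0 (τ=1); S_0(τ)=-1/4

y_0=5 y_1=-4 y_2=-5
S(1) = -1/4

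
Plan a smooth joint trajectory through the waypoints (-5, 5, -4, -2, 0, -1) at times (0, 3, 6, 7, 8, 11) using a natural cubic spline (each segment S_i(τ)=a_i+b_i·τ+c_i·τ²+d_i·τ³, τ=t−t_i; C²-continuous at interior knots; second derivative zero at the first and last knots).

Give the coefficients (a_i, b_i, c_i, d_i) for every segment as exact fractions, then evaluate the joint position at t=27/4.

  seg 0: a=-5 b=4868/867 c=0 d=-1978/7803
  seg 1: a=5 b=-1066/867 c=-1978/867 d=4399/7803
  seg 2: a=-4 b=263/867 c=807/289 d=-950/867
  seg 3: a=-2 b=2255/867 c=-143/289 d=-92/867
  seg 4: a=0 b=1121/867 c=-235/289 d=235/2601
S(27/4) = -24637/9248

Δ: Δ0=10/3, Δ1=-3, Δ2=2, Δ3=2, Δ4=-1/3
row 1: diag=12, rhs=-38; c'=1/4, d'=-19/6
row 2: denom=8−3·1/4=29/4; d'=(30−3·-19/6)/(29/4)=158/29
row 3: denom=4−1·4/29=112/29; d'=(0−1·158/29)/(112/29)=-79/56
row 4: denom=8−1·29/112=867/112; d'=(-14−1·-79/56)/(867/112)=-470/289
back: M4=-470/289
back: M3=-79/56−29/112·-470/289=-286/289
back: M2=158/29−4/29·-286/289=1614/289
back: M1=-19/6−1/4·1614/289=-3956/867
M: M0=0, M1=-3956/867, M2=1614/289, M3=-286/289, M4=-470/289, M5=0
seg 0: a=-5, c=M0/2=0, d=(M1−M0)/(6·3)=-1978/7803, b=Δ0−h0·(2M0+M1)/6=4868/867
seg 1: a=5, c=M1/2=-1978/867, d=(M2−M1)/(6·3)=4399/7803, b=Δ1−h1·(2M1+M2)/6=-1066/867
seg 2: a=-4, c=M2/2=807/289, d=(M3−M2)/(6·1)=-950/867, b=Δ2−h2·(2M2+M3)/6=263/867
seg 3: a=-2, c=M3/2=-143/289, d=(M4−M3)/(6·1)=-92/867, b=Δ3−h3·(2M3+M4)/6=2255/867
seg 4: a=0, c=M4/2=-235/289, d=(M5−M4)/(6·3)=235/2601, b=Δ4−h4·(2M4+M5)/6=1121/867
t_q=27/4 → seg 2, τ=3/4; S=-4+263/867·τ+807/289·τ²+-950/867·τ³=-24637/9248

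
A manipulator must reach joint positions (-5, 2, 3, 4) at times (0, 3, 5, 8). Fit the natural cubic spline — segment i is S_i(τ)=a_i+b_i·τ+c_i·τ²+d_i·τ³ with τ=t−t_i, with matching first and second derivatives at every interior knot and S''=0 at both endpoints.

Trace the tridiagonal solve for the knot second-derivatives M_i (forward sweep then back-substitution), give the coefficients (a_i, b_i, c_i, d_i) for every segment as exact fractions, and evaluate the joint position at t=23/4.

  seg 0: a=-5 b=139/48 c=0 d=-1/16
  seg 1: a=2 b=29/24 c=-9/16 d=5/48
  seg 2: a=3 b=5/24 c=1/16 d=-1/144
S(23/4) = 3265/1024

Δ: Δ0=7/3, Δ1=1/2, Δ2=1/3
row 1: diag=10, rhs=-11; c'=1/5, d'=-11/10
row 2: denom=10−2·1/5=48/5; d'=(-1−2·-11/10)/(48/5)=1/8
back: M2=1/8
back: M1=-11/10−1/5·1/8=-9/8
M: M0=0, M1=-9/8, M2=1/8, M3=0
seg 0: a=-5, c=M0/2=0, d=(M1−M0)/(6·3)=-1/16, b=Δ0−h0·(2M0+M1)/6=139/48
seg 1: a=2, c=M1/2=-9/16, d=(M2−M1)/(6·2)=5/48, b=Δ1−h1·(2M1+M2)/6=29/24
seg 2: a=3, c=M2/2=1/16, d=(M3−M2)/(6·3)=-1/144, b=Δ2−h2·(2M2+M3)/6=5/24
t_q=23/4 → seg 2, τ=3/4; S=3+5/24·τ+1/16·τ²+-1/144·τ³=3265/1024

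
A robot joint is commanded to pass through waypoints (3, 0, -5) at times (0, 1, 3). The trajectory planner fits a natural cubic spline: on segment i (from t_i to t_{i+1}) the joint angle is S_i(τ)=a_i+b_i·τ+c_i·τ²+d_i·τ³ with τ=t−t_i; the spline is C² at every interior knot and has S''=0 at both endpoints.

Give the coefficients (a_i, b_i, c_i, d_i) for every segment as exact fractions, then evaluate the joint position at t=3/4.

Δ: Δ0=-3, Δ1=-5/2
row 1: diag=6, rhs=3; c'=1/3, d'=1/2
back: M1=1/2
M: M0=0, M1=1/2, M2=0
seg 0: a=3, c=M0/2=0, d=(M1−M0)/(6·1)=1/12, b=Δ0−h0·(2M0+M1)/6=-37/12
seg 1: a=0, c=M1/2=1/4, d=(M2−M1)/(6·2)=-1/24, b=Δ1−h1·(2M1+M2)/6=-17/6
t_q=3/4 → seg 0, τ=3/4; S=3+-37/12·τ+0·τ²+1/12·τ³=185/256

  seg 0: a=3 b=-37/12 c=0 d=1/12
  seg 1: a=0 b=-17/6 c=1/4 d=-1/24
S(3/4) = 185/256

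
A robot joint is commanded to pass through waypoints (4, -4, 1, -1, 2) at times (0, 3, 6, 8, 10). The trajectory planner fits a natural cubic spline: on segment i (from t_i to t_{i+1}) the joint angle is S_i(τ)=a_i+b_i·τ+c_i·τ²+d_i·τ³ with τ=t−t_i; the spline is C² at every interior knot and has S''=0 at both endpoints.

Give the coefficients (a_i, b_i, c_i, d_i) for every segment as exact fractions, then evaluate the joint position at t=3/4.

  seg 0: a=4 b=-33/8 c=0 d=35/216
  seg 1: a=-4 b=1/4 c=35/24 d=-71/216
  seg 2: a=1 b=1/8 c=-3/2 d=15/32
  seg 3: a=-1 b=-1/4 c=21/16 d=-7/32
S(3/4) = 499/512

Δ: Δ0=-8/3, Δ1=5/3, Δ2=-1, Δ3=3/2
row 1: diag=12, rhs=26; c'=1/4, d'=13/6
row 2: denom=10−3·1/4=37/4; d'=(-16−3·13/6)/(37/4)=-90/37
row 3: denom=8−2·8/37=280/37; d'=(15−2·-90/37)/(280/37)=21/8
back: M3=21/8
back: M2=-90/37−8/37·21/8=-3
back: M1=13/6−1/4·-3=35/12
M: M0=0, M1=35/12, M2=-3, M3=21/8, M4=0
seg 0: a=4, c=M0/2=0, d=(M1−M0)/(6·3)=35/216, b=Δ0−h0·(2M0+M1)/6=-33/8
seg 1: a=-4, c=M1/2=35/24, d=(M2−M1)/(6·3)=-71/216, b=Δ1−h1·(2M1+M2)/6=1/4
seg 2: a=1, c=M2/2=-3/2, d=(M3−M2)/(6·2)=15/32, b=Δ2−h2·(2M2+M3)/6=1/8
seg 3: a=-1, c=M3/2=21/16, d=(M4−M3)/(6·2)=-7/32, b=Δ3−h3·(2M3+M4)/6=-1/4
t_q=3/4 → seg 0, τ=3/4; S=4+-33/8·τ+0·τ²+35/216·τ³=499/512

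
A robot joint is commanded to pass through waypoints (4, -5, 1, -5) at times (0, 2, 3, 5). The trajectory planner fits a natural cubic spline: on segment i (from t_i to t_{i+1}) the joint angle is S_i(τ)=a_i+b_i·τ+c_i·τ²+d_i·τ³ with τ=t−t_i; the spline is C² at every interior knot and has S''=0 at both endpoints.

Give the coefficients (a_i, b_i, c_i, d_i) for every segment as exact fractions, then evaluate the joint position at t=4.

  seg 0: a=4 b=-603/70 c=0 d=36/35
  seg 1: a=-5 b=261/70 c=216/35 d=-39/10
  seg 2: a=1 b=153/35 c=-387/70 d=129/140
S(4) = 107/140

Δ: Δ0=-9/2, Δ1=6, Δ2=-3
row 1: diag=6, rhs=63; c'=1/6, d'=21/2
row 2: denom=6−1·1/6=35/6; d'=(-54−1·21/2)/(35/6)=-387/35
back: M2=-387/35
back: M1=21/2−1/6·-387/35=432/35
M: M0=0, M1=432/35, M2=-387/35, M3=0
seg 0: a=4, c=M0/2=0, d=(M1−M0)/(6·2)=36/35, b=Δ0−h0·(2M0+M1)/6=-603/70
seg 1: a=-5, c=M1/2=216/35, d=(M2−M1)/(6·1)=-39/10, b=Δ1−h1·(2M1+M2)/6=261/70
seg 2: a=1, c=M2/2=-387/70, d=(M3−M2)/(6·2)=129/140, b=Δ2−h2·(2M2+M3)/6=153/35
t_q=4 → seg 2, τ=1; S=1+153/35·τ+-387/70·τ²+129/140·τ³=107/140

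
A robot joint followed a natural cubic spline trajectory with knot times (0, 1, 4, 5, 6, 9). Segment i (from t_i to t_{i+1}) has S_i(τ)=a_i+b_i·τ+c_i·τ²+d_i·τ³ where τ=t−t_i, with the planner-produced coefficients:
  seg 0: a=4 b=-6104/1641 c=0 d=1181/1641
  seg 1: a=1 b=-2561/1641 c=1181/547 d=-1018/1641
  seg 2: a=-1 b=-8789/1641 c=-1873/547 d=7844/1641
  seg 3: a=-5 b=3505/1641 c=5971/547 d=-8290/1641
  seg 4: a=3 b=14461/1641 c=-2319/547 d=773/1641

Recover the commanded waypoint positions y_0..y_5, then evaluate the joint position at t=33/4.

y_0=4 y_1=1 y_2=-1 y_3=-5 y_4=3 y_5=4
S(33/4) = 235635/35008

y_0 = S_0(0) = a_0 = 4
y_1 = S_1(0) = a_1 = 1
y_2 = S_2(0) = a_2 = -1
y_3 = S_3(0) = a_3 = -5
y_4 = S_4(0) = a_4 = 3
y_5 = S_4(3) = 4
t_q=33/4 is in segment 4 (τ=9/4); S_4(τ)=235635/35008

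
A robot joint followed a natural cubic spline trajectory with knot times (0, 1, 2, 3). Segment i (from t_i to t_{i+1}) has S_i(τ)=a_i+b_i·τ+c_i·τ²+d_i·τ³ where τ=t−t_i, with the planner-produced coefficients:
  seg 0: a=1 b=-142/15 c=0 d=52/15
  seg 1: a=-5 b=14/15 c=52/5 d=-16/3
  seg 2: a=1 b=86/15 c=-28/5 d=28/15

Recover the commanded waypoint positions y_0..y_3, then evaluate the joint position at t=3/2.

y_0=1 y_1=-5 y_2=1 y_3=3
S(3/2) = -13/5

y_0 = S_0(0) = a_0 = 1
y_1 = S_1(0) = a_1 = -5
y_2 = S_2(0) = a_2 = 1
y_3 = S_2(1) = 3
t_q=3/2 is in segment 1 (τ=1/2); S_1(τ)=-13/5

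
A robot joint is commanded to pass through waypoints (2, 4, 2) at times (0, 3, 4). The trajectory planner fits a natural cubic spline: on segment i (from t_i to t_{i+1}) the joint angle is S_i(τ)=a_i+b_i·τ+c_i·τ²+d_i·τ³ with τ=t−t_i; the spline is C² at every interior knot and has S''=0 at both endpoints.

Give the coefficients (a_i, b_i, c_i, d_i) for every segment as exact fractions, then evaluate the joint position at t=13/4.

Δ: Δ0=2/3, Δ1=-2
row 1: diag=8, rhs=-16; c'=1/8, d'=-2
back: M1=-2
M: M0=0, M1=-2, M2=0
seg 0: a=2, c=M0/2=0, d=(M1−M0)/(6·3)=-1/9, b=Δ0−h0·(2M0+M1)/6=5/3
seg 1: a=4, c=M1/2=-1, d=(M2−M1)/(6·1)=1/3, b=Δ1−h1·(2M1+M2)/6=-4/3
t_q=13/4 → seg 1, τ=1/4; S=4+-4/3·τ+-1·τ²+1/3·τ³=231/64

  seg 0: a=2 b=5/3 c=0 d=-1/9
  seg 1: a=4 b=-4/3 c=-1 d=1/3
S(13/4) = 231/64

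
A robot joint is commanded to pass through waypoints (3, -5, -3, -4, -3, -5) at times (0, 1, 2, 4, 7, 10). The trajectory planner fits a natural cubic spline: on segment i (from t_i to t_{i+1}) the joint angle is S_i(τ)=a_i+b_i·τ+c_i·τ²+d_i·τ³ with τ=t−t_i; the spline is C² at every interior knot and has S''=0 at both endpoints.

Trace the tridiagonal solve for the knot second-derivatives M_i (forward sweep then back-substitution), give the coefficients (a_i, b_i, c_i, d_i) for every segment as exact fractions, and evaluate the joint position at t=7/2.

  seg 0: a=3 b=-50743/4722 c=0 d=12967/4722
  seg 1: a=-5 b=-5921/2361 c=12967/1574 d=-17615/4722
  seg 2: a=-3 b=13115/4722 c=-2324/787 d=3103/4722
  seg 3: a=-4 b=-5425/4722 c=779/787 d=-2341/14166
  seg 4: a=-3 b=775/2361 c=-783/1574 d=87/1574
S(7/2) = -41053/12592

Δ: Δ0=-8, Δ1=2, Δ2=-1/2, Δ3=1/3, Δ4=-2/3
row 1: diag=4, rhs=60; c'=1/4, d'=15
row 2: denom=6−1·1/4=23/4; d'=(-15−1·15)/(23/4)=-120/23
row 3: denom=10−2·8/23=214/23; d'=(5−2·-120/23)/(214/23)=355/214
row 4: denom=12−3·69/214=2361/214; d'=(-6−3·355/214)/(2361/214)=-783/787
back: M4=-783/787
back: M3=355/214−69/214·-783/787=1558/787
back: M2=-120/23−8/23·1558/787=-4648/787
back: M1=15−1/4·-4648/787=12967/787
M: M0=0, M1=12967/787, M2=-4648/787, M3=1558/787, M4=-783/787, M5=0
seg 0: a=3, c=M0/2=0, d=(M1−M0)/(6·1)=12967/4722, b=Δ0−h0·(2M0+M1)/6=-50743/4722
seg 1: a=-5, c=M1/2=12967/1574, d=(M2−M1)/(6·1)=-17615/4722, b=Δ1−h1·(2M1+M2)/6=-5921/2361
seg 2: a=-3, c=M2/2=-2324/787, d=(M3−M2)/(6·2)=3103/4722, b=Δ2−h2·(2M2+M3)/6=13115/4722
seg 3: a=-4, c=M3/2=779/787, d=(M4−M3)/(6·3)=-2341/14166, b=Δ3−h3·(2M3+M4)/6=-5425/4722
seg 4: a=-3, c=M4/2=-783/1574, d=(M5−M4)/(6·3)=87/1574, b=Δ4−h4·(2M4+M5)/6=775/2361
t_q=7/2 → seg 2, τ=3/2; S=-3+13115/4722·τ+-2324/787·τ²+3103/4722·τ³=-41053/12592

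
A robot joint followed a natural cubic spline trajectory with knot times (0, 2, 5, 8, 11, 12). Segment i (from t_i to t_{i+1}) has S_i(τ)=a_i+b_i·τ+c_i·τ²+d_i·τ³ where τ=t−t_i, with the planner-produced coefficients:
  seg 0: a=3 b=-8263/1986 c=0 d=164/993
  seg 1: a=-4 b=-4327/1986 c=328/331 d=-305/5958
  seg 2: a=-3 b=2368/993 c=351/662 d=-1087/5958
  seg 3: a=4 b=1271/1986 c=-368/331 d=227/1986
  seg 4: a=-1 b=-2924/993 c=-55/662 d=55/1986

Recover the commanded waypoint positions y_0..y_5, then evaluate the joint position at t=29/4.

y_0=3 y_1=-4 y_2=-3 y_3=4 y_4=-1 y_5=-4
S(29/4) = 125901/42368

y_0 = S_0(0) = a_0 = 3
y_1 = S_1(0) = a_1 = -4
y_2 = S_2(0) = a_2 = -3
y_3 = S_3(0) = a_3 = 4
y_4 = S_4(0) = a_4 = -1
y_5 = S_4(1) = -4
t_q=29/4 is in segment 2 (τ=9/4); S_2(τ)=125901/42368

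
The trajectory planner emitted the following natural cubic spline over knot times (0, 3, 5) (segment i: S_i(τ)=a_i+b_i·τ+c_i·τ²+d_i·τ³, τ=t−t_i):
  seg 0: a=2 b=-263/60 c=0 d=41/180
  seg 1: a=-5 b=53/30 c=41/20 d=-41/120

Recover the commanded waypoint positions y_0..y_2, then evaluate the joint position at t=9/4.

y_0 = S_0(0) = a_0 = 2
y_1 = S_1(0) = a_1 = -5
y_2 = S_1(2) = 4
t_q=9/4 is in segment 0 (τ=9/4); S_0(τ)=-6743/1280

y_0=2 y_1=-5 y_2=4
S(9/4) = -6743/1280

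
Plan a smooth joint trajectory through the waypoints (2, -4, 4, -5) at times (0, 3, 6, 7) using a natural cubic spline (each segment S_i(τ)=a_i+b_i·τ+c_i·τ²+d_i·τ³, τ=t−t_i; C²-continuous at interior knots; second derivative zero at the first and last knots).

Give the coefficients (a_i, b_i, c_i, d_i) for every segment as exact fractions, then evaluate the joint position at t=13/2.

Δ: Δ0=-2, Δ1=8/3, Δ2=-9
row 1: diag=12, rhs=28; c'=1/4, d'=7/3
row 2: denom=8−3·1/4=29/4; d'=(-70−3·7/3)/(29/4)=-308/29
back: M2=-308/29
back: M1=7/3−1/4·-308/29=434/87
M: M0=0, M1=434/87, M2=-308/29, M3=0
seg 0: a=2, c=M0/2=0, d=(M1−M0)/(6·3)=217/783, b=Δ0−h0·(2M0+M1)/6=-391/87
seg 1: a=-4, c=M1/2=217/87, d=(M2−M1)/(6·3)=-679/783, b=Δ1−h1·(2M1+M2)/6=260/87
seg 2: a=4, c=M2/2=-154/29, d=(M3−M2)/(6·1)=154/87, b=Δ2−h2·(2M2+M3)/6=-475/87
t_q=13/2 → seg 2, τ=1/2; S=4+-475/87·τ+-154/29·τ²+154/87·τ³=19/116

  seg 0: a=2 b=-391/87 c=0 d=217/783
  seg 1: a=-4 b=260/87 c=217/87 d=-679/783
  seg 2: a=4 b=-475/87 c=-154/29 d=154/87
S(13/2) = 19/116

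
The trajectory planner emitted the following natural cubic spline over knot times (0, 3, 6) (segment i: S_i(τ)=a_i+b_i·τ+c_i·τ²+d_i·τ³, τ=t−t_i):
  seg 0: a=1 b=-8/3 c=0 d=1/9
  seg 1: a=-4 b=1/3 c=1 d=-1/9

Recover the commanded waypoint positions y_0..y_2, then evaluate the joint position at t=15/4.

y_0 = S_0(0) = a_0 = 1
y_1 = S_1(0) = a_1 = -4
y_2 = S_1(3) = 3
t_q=15/4 is in segment 1 (τ=3/4); S_1(τ)=-207/64

y_0=1 y_1=-4 y_2=3
S(15/4) = -207/64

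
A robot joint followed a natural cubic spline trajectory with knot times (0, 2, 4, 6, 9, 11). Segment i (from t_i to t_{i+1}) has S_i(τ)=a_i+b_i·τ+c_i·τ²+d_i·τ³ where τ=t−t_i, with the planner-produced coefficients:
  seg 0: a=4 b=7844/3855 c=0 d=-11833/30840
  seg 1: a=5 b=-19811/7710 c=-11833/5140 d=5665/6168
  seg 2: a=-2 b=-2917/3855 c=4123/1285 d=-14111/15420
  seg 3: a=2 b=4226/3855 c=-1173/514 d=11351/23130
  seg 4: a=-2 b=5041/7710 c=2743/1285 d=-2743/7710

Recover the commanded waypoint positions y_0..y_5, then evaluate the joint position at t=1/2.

y_0=4 y_1=5 y_2=-2 y_3=2 y_4=-2 y_5=5
S(1/2) = 81737/16448

y_0 = S_0(0) = a_0 = 4
y_1 = S_1(0) = a_1 = 5
y_2 = S_2(0) = a_2 = -2
y_3 = S_3(0) = a_3 = 2
y_4 = S_4(0) = a_4 = -2
y_5 = S_4(2) = 5
t_q=1/2 is in segment 0 (τ=1/2); S_0(τ)=81737/16448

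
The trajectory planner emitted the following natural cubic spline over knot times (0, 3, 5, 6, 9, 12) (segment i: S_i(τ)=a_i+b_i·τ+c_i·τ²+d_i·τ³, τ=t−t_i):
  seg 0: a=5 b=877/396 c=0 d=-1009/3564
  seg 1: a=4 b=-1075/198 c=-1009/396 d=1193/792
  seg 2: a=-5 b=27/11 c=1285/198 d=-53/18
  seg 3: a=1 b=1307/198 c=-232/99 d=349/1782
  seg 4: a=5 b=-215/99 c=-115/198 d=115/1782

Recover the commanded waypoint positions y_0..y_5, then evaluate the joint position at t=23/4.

y_0 = S_0(0) = a_0 = 5
y_1 = S_1(0) = a_1 = 4
y_2 = S_2(0) = a_2 = -5
y_3 = S_3(0) = a_3 = 1
y_4 = S_4(0) = a_4 = 5
y_5 = S_4(3) = -5
t_q=23/4 is in segment 2 (τ=3/4); S_2(τ)=-1057/1408

y_0=5 y_1=4 y_2=-5 y_3=1 y_4=5 y_5=-5
S(23/4) = -1057/1408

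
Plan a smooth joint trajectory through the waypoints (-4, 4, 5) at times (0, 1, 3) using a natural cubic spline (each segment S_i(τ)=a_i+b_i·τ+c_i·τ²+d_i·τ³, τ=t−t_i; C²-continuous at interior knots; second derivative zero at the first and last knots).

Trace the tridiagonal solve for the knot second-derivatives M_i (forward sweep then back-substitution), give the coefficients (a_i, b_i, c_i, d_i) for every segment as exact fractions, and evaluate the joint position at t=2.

  seg 0: a=-4 b=37/4 c=0 d=-5/4
  seg 1: a=4 b=11/2 c=-15/4 d=5/8
S(2) = 51/8

Δ: Δ0=8, Δ1=1/2
row 1: diag=6, rhs=-45; c'=1/3, d'=-15/2
back: M1=-15/2
M: M0=0, M1=-15/2, M2=0
seg 0: a=-4, c=M0/2=0, d=(M1−M0)/(6·1)=-5/4, b=Δ0−h0·(2M0+M1)/6=37/4
seg 1: a=4, c=M1/2=-15/4, d=(M2−M1)/(6·2)=5/8, b=Δ1−h1·(2M1+M2)/6=11/2
t_q=2 → seg 1, τ=1; S=4+11/2·τ+-15/4·τ²+5/8·τ³=51/8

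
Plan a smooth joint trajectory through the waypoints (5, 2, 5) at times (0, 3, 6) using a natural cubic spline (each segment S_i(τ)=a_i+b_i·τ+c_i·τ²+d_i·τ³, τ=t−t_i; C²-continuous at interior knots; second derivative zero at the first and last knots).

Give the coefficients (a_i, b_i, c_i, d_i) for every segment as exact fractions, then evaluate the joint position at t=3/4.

  seg 0: a=5 b=-3/2 c=0 d=1/18
  seg 1: a=2 b=0 c=1/2 d=-1/18
S(3/4) = 499/128

Δ: Δ0=-1, Δ1=1
row 1: diag=12, rhs=12; c'=1/4, d'=1
back: M1=1
M: M0=0, M1=1, M2=0
seg 0: a=5, c=M0/2=0, d=(M1−M0)/(6·3)=1/18, b=Δ0−h0·(2M0+M1)/6=-3/2
seg 1: a=2, c=M1/2=1/2, d=(M2−M1)/(6·3)=-1/18, b=Δ1−h1·(2M1+M2)/6=0
t_q=3/4 → seg 0, τ=3/4; S=5+-3/2·τ+0·τ²+1/18·τ³=499/128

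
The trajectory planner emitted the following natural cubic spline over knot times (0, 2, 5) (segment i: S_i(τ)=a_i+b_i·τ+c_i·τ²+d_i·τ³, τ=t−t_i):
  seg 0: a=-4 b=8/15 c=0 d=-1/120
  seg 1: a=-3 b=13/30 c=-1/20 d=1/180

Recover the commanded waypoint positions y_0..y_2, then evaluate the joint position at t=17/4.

y_0 = S_0(0) = a_0 = -4
y_1 = S_1(0) = a_1 = -3
y_2 = S_1(3) = -2
t_q=17/4 is in segment 1 (τ=9/4); S_1(τ)=-567/256

y_0=-4 y_1=-3 y_2=-2
S(17/4) = -567/256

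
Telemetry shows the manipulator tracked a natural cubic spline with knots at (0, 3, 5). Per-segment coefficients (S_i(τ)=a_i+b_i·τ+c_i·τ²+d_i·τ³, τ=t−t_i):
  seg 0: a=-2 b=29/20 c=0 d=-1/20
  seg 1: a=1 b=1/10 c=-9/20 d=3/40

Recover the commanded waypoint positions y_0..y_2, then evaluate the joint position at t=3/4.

y_0 = S_0(0) = a_0 = -2
y_1 = S_1(0) = a_1 = 1
y_2 = S_1(2) = 0
t_q=3/4 is in segment 0 (τ=3/4); S_0(τ)=-239/256

y_0=-2 y_1=1 y_2=0
S(3/4) = -239/256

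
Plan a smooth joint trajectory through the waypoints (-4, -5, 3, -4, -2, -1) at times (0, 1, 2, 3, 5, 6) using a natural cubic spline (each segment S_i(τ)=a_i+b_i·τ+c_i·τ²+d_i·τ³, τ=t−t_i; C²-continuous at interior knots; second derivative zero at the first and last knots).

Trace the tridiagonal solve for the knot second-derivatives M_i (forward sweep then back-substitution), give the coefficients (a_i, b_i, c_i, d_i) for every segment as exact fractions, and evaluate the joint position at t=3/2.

Δ: Δ0=-1, Δ1=8, Δ2=-7, Δ3=1, Δ4=1
row 1: diag=4, rhs=54; c'=1/4, d'=27/2
row 2: denom=4−1·1/4=15/4; d'=(-90−1·27/2)/(15/4)=-138/5
row 3: denom=6−1·4/15=86/15; d'=(48−1·-138/5)/(86/15)=567/43
row 4: denom=6−2·15/43=228/43; d'=(0−2·567/43)/(228/43)=-189/38
back: M4=-189/38
back: M3=567/43−15/43·-189/38=567/38
back: M2=-138/5−4/15·567/38=-600/19
back: M1=27/2−1/4·-600/19=813/38
M: M0=0, M1=813/38, M2=-600/19, M3=567/38, M4=-189/38, M5=0
seg 0: a=-4, c=M0/2=0, d=(M1−M0)/(6·1)=271/76, b=Δ0−h0·(2M0+M1)/6=-347/76
seg 1: a=-5, c=M1/2=813/76, d=(M2−M1)/(6·1)=-671/76, b=Δ1−h1·(2M1+M2)/6=233/38
seg 2: a=3, c=M2/2=-300/19, d=(M3−M2)/(6·1)=31/4, b=Δ2−h2·(2M2+M3)/6=79/76
seg 3: a=-4, c=M3/2=567/76, d=(M4−M3)/(6·2)=-63/38, b=Δ3−h3·(2M3+M4)/6=-277/38
seg 4: a=-2, c=M4/2=-189/76, d=(M5−M4)/(6·1)=63/76, b=Δ4−h4·(2M4+M5)/6=101/38
t_q=3/2 → seg 1, τ=1/2; S=-5+233/38·τ+813/76·τ²+-671/76·τ³=-221/608

  seg 0: a=-4 b=-347/76 c=0 d=271/76
  seg 1: a=-5 b=233/38 c=813/76 d=-671/76
  seg 2: a=3 b=79/76 c=-300/19 d=31/4
  seg 3: a=-4 b=-277/38 c=567/76 d=-63/38
  seg 4: a=-2 b=101/38 c=-189/76 d=63/76
S(3/2) = -221/608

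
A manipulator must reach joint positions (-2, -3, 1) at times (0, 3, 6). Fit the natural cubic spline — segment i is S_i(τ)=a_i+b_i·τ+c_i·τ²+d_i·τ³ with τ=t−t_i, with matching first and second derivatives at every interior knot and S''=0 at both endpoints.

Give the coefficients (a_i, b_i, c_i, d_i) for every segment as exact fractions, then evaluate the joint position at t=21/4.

Δ: Δ0=-1/3, Δ1=4/3
row 1: diag=12, rhs=10; c'=1/4, d'=5/6
back: M1=5/6
M: M0=0, M1=5/6, M2=0
seg 0: a=-2, c=M0/2=0, d=(M1−M0)/(6·3)=5/108, b=Δ0−h0·(2M0+M1)/6=-3/4
seg 1: a=-3, c=M1/2=5/12, d=(M2−M1)/(6·3)=-5/108, b=Δ1−h1·(2M1+M2)/6=1/2
t_q=21/4 → seg 1, τ=9/4; S=-3+1/2·τ+5/12·τ²+-5/108·τ³=-75/256

  seg 0: a=-2 b=-3/4 c=0 d=5/108
  seg 1: a=-3 b=1/2 c=5/12 d=-5/108
S(21/4) = -75/256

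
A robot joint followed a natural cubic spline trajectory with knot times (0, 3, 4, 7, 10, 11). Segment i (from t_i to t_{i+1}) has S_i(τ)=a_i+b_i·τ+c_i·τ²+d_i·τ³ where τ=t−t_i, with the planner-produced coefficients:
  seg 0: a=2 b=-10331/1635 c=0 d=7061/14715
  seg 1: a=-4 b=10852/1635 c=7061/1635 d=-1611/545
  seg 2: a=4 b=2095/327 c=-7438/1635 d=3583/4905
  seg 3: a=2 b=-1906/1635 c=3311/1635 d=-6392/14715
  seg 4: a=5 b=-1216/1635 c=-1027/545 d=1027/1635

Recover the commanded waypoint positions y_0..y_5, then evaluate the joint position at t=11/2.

y_0=2 y_1=-4 y_2=4 y_3=2 y_4=5 y_5=3
S(11/2) = 25461/4360

y_0 = S_0(0) = a_0 = 2
y_1 = S_1(0) = a_1 = -4
y_2 = S_2(0) = a_2 = 4
y_3 = S_3(0) = a_3 = 2
y_4 = S_4(0) = a_4 = 5
y_5 = S_4(1) = 3
t_q=11/2 is in segment 2 (τ=3/2); S_2(τ)=25461/4360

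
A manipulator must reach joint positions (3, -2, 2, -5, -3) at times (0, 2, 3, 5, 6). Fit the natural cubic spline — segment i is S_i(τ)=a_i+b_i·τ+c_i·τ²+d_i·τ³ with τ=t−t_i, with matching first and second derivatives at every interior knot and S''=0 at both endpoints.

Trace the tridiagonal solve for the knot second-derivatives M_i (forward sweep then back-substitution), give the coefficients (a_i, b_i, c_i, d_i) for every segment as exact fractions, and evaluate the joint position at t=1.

Δ: Δ0=-5/2, Δ1=4, Δ2=-7/2, Δ3=2
row 1: diag=6, rhs=39; c'=1/6, d'=13/2
row 2: denom=6−1·1/6=35/6; d'=(-45−1·13/2)/(35/6)=-309/35
row 3: denom=6−2·12/35=186/35; d'=(33−2·-309/35)/(186/35)=591/62
back: M3=591/62
back: M2=-309/35−12/35·591/62=-375/31
back: M1=13/2−1/6·-375/31=264/31
M: M0=0, M1=264/31, M2=-375/31, M3=591/62, M4=0
seg 0: a=3, c=M0/2=0, d=(M1−M0)/(6·2)=22/31, b=Δ0−h0·(2M0+M1)/6=-331/62
seg 1: a=-2, c=M1/2=132/31, d=(M2−M1)/(6·1)=-213/62, b=Δ1−h1·(2M1+M2)/6=197/62
seg 2: a=2, c=M2/2=-375/62, d=(M3−M2)/(6·2)=447/248, b=Δ2−h2·(2M2+M3)/6=43/31
seg 3: a=-5, c=M3/2=591/124, d=(M4−M3)/(6·1)=-197/124, b=Δ3−h3·(2M3+M4)/6=-73/62
t_q=1 → seg 0, τ=1; S=3+-331/62·τ+0·τ²+22/31·τ³=-101/62

  seg 0: a=3 b=-331/62 c=0 d=22/31
  seg 1: a=-2 b=197/62 c=132/31 d=-213/62
  seg 2: a=2 b=43/31 c=-375/62 d=447/248
  seg 3: a=-5 b=-73/62 c=591/124 d=-197/124
S(1) = -101/62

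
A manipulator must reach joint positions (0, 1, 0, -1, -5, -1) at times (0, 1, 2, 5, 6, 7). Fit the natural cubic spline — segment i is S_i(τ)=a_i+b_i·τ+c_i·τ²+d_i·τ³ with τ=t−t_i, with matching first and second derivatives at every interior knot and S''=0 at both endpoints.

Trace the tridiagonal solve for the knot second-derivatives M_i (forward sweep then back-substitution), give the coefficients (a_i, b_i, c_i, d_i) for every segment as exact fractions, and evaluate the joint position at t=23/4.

  seg 0: a=0 b=3989/2451 c=0 d=-1538/2451
  seg 1: a=1 b=-625/2451 c=-1538/817 d=2788/2451
  seg 2: a=0 b=-1489/2451 c=1250/817 d=-82/171
  seg 3: a=-1 b=-10723/2451 c=-2276/817 d=7747/2451
  seg 4: a=-5 b=-1138/2451 c=5471/817 d=-5471/2451
S(23/4) = -236069/52288

Δ: Δ0=1, Δ1=-1, Δ2=-1/3, Δ3=-4, Δ4=4
row 1: diag=4, rhs=-12; c'=1/4, d'=-3
row 2: denom=8−1·1/4=31/4; d'=(4−1·-3)/(31/4)=28/31
row 3: denom=8−3·12/31=212/31; d'=(-22−3·28/31)/(212/31)=-383/106
row 4: denom=4−1·31/212=817/212; d'=(48−1·-383/106)/(817/212)=10942/817
back: M4=10942/817
back: M3=-383/106−31/212·10942/817=-4552/817
back: M2=28/31−12/31·-4552/817=2500/817
back: M1=-3−1/4·2500/817=-3076/817
M: M0=0, M1=-3076/817, M2=2500/817, M3=-4552/817, M4=10942/817, M5=0
seg 0: a=0, c=M0/2=0, d=(M1−M0)/(6·1)=-1538/2451, b=Δ0−h0·(2M0+M1)/6=3989/2451
seg 1: a=1, c=M1/2=-1538/817, d=(M2−M1)/(6·1)=2788/2451, b=Δ1−h1·(2M1+M2)/6=-625/2451
seg 2: a=0, c=M2/2=1250/817, d=(M3−M2)/(6·3)=-82/171, b=Δ2−h2·(2M2+M3)/6=-1489/2451
seg 3: a=-1, c=M3/2=-2276/817, d=(M4−M3)/(6·1)=7747/2451, b=Δ3−h3·(2M3+M4)/6=-10723/2451
seg 4: a=-5, c=M4/2=5471/817, d=(M5−M4)/(6·1)=-5471/2451, b=Δ4−h4·(2M4+M5)/6=-1138/2451
t_q=23/4 → seg 3, τ=3/4; S=-1+-10723/2451·τ+-2276/817·τ²+7747/2451·τ³=-236069/52288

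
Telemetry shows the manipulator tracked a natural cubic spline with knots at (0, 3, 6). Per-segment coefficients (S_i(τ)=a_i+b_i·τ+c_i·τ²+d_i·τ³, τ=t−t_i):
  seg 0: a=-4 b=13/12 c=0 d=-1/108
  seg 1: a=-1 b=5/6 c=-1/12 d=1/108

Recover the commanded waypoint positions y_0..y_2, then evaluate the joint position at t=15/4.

y_0=-4 y_1=-1 y_2=1
S(15/4) = -107/256

y_0 = S_0(0) = a_0 = -4
y_1 = S_1(0) = a_1 = -1
y_2 = S_1(3) = 1
t_q=15/4 is in segment 1 (τ=3/4); S_1(τ)=-107/256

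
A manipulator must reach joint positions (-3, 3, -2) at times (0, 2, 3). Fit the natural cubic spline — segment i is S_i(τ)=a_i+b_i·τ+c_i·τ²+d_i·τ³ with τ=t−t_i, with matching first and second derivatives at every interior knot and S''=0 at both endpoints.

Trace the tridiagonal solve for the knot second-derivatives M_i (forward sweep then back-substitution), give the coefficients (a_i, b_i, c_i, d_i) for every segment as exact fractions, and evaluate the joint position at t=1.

  seg 0: a=-3 b=17/3 c=0 d=-2/3
  seg 1: a=3 b=-7/3 c=-4 d=4/3
S(1) = 2

Δ: Δ0=3, Δ1=-5
row 1: diag=6, rhs=-48; c'=1/6, d'=-8
back: M1=-8
M: M0=0, M1=-8, M2=0
seg 0: a=-3, c=M0/2=0, d=(M1−M0)/(6·2)=-2/3, b=Δ0−h0·(2M0+M1)/6=17/3
seg 1: a=3, c=M1/2=-4, d=(M2−M1)/(6·1)=4/3, b=Δ1−h1·(2M1+M2)/6=-7/3
t_q=1 → seg 0, τ=1; S=-3+17/3·τ+0·τ²+-2/3·τ³=2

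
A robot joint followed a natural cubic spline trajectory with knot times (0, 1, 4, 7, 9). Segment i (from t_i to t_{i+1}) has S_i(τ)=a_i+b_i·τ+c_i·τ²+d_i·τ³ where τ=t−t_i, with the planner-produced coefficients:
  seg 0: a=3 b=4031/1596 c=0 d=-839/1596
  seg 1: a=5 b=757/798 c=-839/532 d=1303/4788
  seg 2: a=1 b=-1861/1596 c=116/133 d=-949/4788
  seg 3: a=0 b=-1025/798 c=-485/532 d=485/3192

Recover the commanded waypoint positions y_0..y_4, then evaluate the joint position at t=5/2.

y_0 = S_0(0) = a_0 = 3
y_1 = S_1(0) = a_1 = 5
y_2 = S_2(0) = a_2 = 1
y_3 = S_3(0) = a_3 = 0
y_4 = S_3(2) = -5
t_q=5/2 is in segment 1 (τ=3/2); S_1(τ)=16143/4256

y_0=3 y_1=5 y_2=1 y_3=0 y_4=-5
S(5/2) = 16143/4256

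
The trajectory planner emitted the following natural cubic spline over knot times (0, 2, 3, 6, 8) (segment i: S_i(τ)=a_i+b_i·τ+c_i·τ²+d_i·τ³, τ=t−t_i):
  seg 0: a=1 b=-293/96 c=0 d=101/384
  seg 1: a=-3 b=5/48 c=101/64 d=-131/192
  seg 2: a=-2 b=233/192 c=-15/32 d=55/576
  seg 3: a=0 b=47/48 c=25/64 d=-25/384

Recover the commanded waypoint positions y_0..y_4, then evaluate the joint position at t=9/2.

y_0 = S_0(0) = a_0 = 1
y_1 = S_1(0) = a_1 = -3
y_2 = S_2(0) = a_2 = -2
y_3 = S_3(0) = a_3 = 0
y_4 = S_3(2) = 3
t_q=9/2 is in segment 2 (τ=3/2); S_2(τ)=-467/512

y_0=1 y_1=-3 y_2=-2 y_3=0 y_4=3
S(9/2) = -467/512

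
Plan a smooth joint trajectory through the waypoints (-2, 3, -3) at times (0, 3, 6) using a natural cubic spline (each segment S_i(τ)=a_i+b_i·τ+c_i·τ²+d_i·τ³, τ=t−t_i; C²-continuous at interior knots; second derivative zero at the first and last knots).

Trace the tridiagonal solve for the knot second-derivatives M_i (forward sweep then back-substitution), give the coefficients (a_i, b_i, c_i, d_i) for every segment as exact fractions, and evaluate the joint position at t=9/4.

  seg 0: a=-2 b=31/12 c=0 d=-11/108
  seg 1: a=3 b=-1/6 c=-11/12 d=11/108
S(9/4) = 679/256

Δ: Δ0=5/3, Δ1=-2
row 1: diag=12, rhs=-22; c'=1/4, d'=-11/6
back: M1=-11/6
M: M0=0, M1=-11/6, M2=0
seg 0: a=-2, c=M0/2=0, d=(M1−M0)/(6·3)=-11/108, b=Δ0−h0·(2M0+M1)/6=31/12
seg 1: a=3, c=M1/2=-11/12, d=(M2−M1)/(6·3)=11/108, b=Δ1−h1·(2M1+M2)/6=-1/6
t_q=9/4 → seg 0, τ=9/4; S=-2+31/12·τ+0·τ²+-11/108·τ³=679/256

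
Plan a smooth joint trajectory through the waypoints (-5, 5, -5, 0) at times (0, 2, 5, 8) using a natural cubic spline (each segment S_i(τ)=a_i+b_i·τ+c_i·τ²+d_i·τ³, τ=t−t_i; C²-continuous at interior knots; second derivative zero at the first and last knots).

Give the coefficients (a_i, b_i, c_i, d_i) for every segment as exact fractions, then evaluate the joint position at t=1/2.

Δ: Δ0=5, Δ1=-10/3, Δ2=5/3
row 1: diag=10, rhs=-50; c'=3/10, d'=-5
row 2: denom=12−3·3/10=111/10; d'=(30−3·-5)/(111/10)=150/37
back: M2=150/37
back: M1=-5−3/10·150/37=-230/37
M: M0=0, M1=-230/37, M2=150/37, M3=0
seg 0: a=-5, c=M0/2=0, d=(M1−M0)/(6·2)=-115/222, b=Δ0−h0·(2M0+M1)/6=785/111
seg 1: a=5, c=M1/2=-115/37, d=(M2−M1)/(6·3)=190/333, b=Δ1−h1·(2M1+M2)/6=95/111
seg 2: a=-5, c=M2/2=75/37, d=(M3−M2)/(6·3)=-25/111, b=Δ2−h2·(2M2+M3)/6=-265/111
t_q=1/2 → seg 0, τ=1/2; S=-5+785/111·τ+0·τ²+-115/222·τ³=-905/592

  seg 0: a=-5 b=785/111 c=0 d=-115/222
  seg 1: a=5 b=95/111 c=-115/37 d=190/333
  seg 2: a=-5 b=-265/111 c=75/37 d=-25/111
S(1/2) = -905/592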